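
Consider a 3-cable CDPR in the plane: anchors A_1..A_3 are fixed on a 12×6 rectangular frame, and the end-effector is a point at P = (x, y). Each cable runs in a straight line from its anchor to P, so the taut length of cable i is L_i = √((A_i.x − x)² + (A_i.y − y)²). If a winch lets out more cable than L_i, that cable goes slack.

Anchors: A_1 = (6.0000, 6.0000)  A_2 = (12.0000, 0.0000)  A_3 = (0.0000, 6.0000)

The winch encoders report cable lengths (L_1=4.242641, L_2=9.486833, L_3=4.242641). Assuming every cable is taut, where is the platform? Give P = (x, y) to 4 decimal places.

(3.0000, 3.0000)

each cable: (A_i−P)·(A_i−P) = L_i²; let k_i = ‖A_i‖²−L_i²
k_1 = 36.0000+36.0000−18.0000 = 54.0000
row 1: -12.0000x + 12.0000y = 0.0000  (k_2=54.0000)
row 2: 12.0000x + 0.0000y = 36.0000  (k_3=18.0000)
Cramer on rows 1–2 → x = 3.0000, y = 3.0000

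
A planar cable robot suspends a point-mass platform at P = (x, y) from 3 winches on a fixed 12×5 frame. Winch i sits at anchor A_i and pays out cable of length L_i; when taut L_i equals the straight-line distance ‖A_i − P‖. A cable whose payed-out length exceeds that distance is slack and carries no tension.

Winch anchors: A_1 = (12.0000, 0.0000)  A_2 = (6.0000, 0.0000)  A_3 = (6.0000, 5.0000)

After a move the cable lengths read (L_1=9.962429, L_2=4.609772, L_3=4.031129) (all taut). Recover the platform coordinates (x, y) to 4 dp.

(2.5000, 3.0000)

expand ‖A_i−P‖²=L_i² and subtract eq 1 (k_i ≔ ‖A_i‖²−L_i²)
k_1 = 144.0000+0.0000−99.2500 = 44.7500
eq1−eq2 → [12.0000  0.0000]·P = 30.0000
eq1−eq3 → [12.0000  -10.0000]·P = 0.0000
2×2 solve → P = (2.5000, 3.0000)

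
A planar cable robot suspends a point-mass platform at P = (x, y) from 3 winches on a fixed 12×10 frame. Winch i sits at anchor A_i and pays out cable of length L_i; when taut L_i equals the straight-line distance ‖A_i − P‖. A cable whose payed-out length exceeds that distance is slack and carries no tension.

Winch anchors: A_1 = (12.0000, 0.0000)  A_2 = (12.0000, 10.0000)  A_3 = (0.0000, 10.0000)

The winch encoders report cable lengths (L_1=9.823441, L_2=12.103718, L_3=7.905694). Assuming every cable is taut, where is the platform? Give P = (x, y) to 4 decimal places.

(2.5000, 2.5000)

each cable: (A_i−P)·(A_i−P) = L_i²; let q_i = ‖A_i‖²−L_i²
q_1 = 144.0000+0.0000−96.5000 = 47.5000
row 1: 0.0000x − 20.0000y = -50.0000  (q_2=97.5000)
row 2: 24.0000x − 20.0000y = 10.0000  (q_3=37.5000)
Cramer on rows 1–2 → x = 2.5000, y = 2.5000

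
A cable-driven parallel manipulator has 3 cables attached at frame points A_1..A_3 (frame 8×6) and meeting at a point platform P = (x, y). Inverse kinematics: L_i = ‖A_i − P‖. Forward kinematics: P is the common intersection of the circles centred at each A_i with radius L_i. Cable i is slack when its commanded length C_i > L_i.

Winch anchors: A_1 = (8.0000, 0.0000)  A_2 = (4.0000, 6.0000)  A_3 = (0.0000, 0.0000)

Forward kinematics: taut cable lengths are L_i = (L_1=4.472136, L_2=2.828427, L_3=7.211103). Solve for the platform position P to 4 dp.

(6.0000, 4.0000)

each cable: (A_i−P)·(A_i−P) = L_i²; let c_i = ‖A_i‖²−L_i²
c_1 = 64.0000+0.0000−20.0000 = 44.0000
row 1: 8.0000x − 12.0000y = 0.0000  (c_2=44.0000)
row 2: 16.0000x + 0.0000y = 96.0000  (c_3=-52.0000)
Cramer on rows 1–2 → x = 6.0000, y = 4.0000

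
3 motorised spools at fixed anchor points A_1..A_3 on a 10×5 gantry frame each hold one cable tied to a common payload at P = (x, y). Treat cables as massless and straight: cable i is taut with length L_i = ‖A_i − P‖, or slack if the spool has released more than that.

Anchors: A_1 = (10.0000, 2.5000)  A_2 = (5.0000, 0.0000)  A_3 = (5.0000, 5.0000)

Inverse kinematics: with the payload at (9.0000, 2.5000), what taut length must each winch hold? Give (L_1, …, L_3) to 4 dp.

(1.0000, 4.7170, 4.7170)

L_1: Δ = A_1−P = (1.0000, 0.0000) → ‖Δ‖ = √1.0000 = 1.0000
L_2: Δ = A_2−P = (-4.0000, -2.5000) → ‖Δ‖ = √22.2500 = 4.7170
L_3: Δ = A_3−P = (-4.0000, 2.5000) → ‖Δ‖ = √22.2500 = 4.7170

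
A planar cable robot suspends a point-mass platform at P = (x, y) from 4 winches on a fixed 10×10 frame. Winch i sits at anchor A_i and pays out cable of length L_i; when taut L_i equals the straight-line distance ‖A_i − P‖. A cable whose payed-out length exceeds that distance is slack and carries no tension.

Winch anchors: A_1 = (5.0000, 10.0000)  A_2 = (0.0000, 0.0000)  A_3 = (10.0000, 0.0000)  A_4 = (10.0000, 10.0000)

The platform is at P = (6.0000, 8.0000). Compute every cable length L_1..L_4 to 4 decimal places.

(2.2361, 10.0000, 8.9443, 4.4721)

L_1 = √((5.0000−6.0000)² + (10.0000−8.0000)²) = 2.2361
L_2 = √((0.0000−6.0000)² + (0.0000−8.0000)²) = 10.0000
L_3 = √((10.0000−6.0000)² + (0.0000−8.0000)²) = 8.9443
L_4 = √((10.0000−6.0000)² + (10.0000−8.0000)²) = 4.4721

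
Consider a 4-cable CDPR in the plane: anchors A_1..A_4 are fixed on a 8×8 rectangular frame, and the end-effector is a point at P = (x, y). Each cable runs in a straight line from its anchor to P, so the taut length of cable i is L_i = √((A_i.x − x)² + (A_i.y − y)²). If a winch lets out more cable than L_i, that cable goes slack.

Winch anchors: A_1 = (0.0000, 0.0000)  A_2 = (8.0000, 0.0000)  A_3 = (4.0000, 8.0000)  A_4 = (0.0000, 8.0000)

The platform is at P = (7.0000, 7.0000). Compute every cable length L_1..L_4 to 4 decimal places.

(9.8995, 7.0711, 3.1623, 7.0711)

L_1 = √((0.0000−7.0000)² + (0.0000−7.0000)²) = 9.8995
L_2 = √((8.0000−7.0000)² + (0.0000−7.0000)²) = 7.0711
L_3 = √((4.0000−7.0000)² + (8.0000−7.0000)²) = 3.1623
L_4 = √((0.0000−7.0000)² + (8.0000−7.0000)²) = 7.0711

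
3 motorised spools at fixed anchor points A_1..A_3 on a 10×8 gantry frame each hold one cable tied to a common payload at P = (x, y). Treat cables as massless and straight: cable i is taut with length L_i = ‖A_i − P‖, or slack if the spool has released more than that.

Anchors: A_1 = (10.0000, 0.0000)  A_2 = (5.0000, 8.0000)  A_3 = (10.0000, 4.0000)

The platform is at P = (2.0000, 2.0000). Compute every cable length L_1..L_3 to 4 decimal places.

L_1: Δ = A_1−P = (8.0000, -2.0000) → ‖Δ‖ = √68.0000 = 8.2462
L_2: Δ = A_2−P = (3.0000, 6.0000) → ‖Δ‖ = √45.0000 = 6.7082
L_3: Δ = A_3−P = (8.0000, 2.0000) → ‖Δ‖ = √68.0000 = 8.2462

(8.2462, 6.7082, 8.2462)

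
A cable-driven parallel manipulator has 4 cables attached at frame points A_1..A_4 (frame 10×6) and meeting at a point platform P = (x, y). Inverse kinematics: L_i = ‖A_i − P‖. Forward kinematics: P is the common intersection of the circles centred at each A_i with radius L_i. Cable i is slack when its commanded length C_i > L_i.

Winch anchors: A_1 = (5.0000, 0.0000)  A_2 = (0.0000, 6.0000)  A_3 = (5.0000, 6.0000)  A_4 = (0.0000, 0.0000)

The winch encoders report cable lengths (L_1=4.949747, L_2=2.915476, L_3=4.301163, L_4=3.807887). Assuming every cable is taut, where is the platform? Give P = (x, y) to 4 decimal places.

circle eqns → linear via eq_j − eq_1; set q_j = A_j·A_j − L_j²
q_1 = 25.0000+0.0000−24.5000 = 0.5000
10.0000·x − 12.0000·y = q_1−q_2 = -27.0000
0.0000·x − 12.0000·y = q_1−q_3 = -42.0000
10.0000·x + 0.0000·y = q_1−q_4 = 15.0000
solve first two rows → x=1.5000, y=3.5000
check cable 4: ‖A_4−P‖² = 14.5000 ≈ L_4² = 14.5000 ✓

(1.5000, 3.5000)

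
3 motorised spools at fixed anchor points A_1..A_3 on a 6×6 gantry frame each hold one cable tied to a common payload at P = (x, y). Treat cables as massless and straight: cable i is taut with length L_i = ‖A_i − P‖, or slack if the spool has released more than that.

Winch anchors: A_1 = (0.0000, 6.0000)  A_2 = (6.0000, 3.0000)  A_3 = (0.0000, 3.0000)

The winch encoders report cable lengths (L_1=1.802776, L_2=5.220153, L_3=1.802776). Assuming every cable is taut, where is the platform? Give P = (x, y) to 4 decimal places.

(1.0000, 4.5000)

each cable: (A_i−P)·(A_i−P) = L_i²; let k_i = ‖A_i‖²−L_i²
k_1 = 0.0000+36.0000−3.2500 = 32.7500
row 1: -12.0000x + 6.0000y = 15.0000  (k_2=17.7500)
row 2: 0.0000x + 6.0000y = 27.0000  (k_3=5.7500)
Cramer on rows 1–2 → x = 1.0000, y = 4.5000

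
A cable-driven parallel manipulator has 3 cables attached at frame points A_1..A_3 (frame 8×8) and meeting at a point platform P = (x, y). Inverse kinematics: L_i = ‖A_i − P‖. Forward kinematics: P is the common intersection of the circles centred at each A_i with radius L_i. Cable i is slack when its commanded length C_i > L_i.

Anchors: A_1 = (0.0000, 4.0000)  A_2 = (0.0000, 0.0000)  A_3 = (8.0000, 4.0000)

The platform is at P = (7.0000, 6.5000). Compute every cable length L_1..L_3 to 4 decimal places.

L_1: Δ = A_1−P = (-7.0000, -2.5000) → ‖Δ‖ = √55.2500 = 7.4330
L_2: Δ = A_2−P = (-7.0000, -6.5000) → ‖Δ‖ = √91.2500 = 9.5525
L_3: Δ = A_3−P = (1.0000, -2.5000) → ‖Δ‖ = √7.2500 = 2.6926

(7.4330, 9.5525, 2.6926)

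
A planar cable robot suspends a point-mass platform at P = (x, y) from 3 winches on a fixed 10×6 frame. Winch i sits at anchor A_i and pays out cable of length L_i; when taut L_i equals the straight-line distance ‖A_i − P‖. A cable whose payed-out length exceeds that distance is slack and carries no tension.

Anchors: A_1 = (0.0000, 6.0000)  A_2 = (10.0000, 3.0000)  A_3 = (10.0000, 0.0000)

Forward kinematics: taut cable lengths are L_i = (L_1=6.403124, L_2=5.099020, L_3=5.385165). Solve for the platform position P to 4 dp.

expand ‖A_i−P‖²=L_i² and subtract eq 1 (c_i ≔ ‖A_i‖²−L_i²)
c_1 = 0.0000+36.0000−41.0000 = -5.0000
eq1−eq2 → [-20.0000  6.0000]·P = -88.0000
eq1−eq3 → [-20.0000  12.0000]·P = -76.0000
2×2 solve → P = (5.0000, 2.0000)

(5.0000, 2.0000)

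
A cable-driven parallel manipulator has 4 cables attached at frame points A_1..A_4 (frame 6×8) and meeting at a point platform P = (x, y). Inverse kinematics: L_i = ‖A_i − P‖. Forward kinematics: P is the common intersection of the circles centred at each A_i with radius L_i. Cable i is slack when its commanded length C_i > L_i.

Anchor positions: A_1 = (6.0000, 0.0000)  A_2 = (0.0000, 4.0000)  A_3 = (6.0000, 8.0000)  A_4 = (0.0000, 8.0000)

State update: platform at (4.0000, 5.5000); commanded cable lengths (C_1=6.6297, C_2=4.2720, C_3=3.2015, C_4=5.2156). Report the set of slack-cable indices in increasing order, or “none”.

1, 4

i=1: geometric 5.8523 vs commanded 6.6297 ⇒ slack
i=2: geometric 4.2720 vs commanded 4.2720 ⇒ taut
i=3: geometric 3.2016 vs commanded 3.2015 ⇒ taut
i=4: geometric 4.7170 vs commanded 5.2156 ⇒ slack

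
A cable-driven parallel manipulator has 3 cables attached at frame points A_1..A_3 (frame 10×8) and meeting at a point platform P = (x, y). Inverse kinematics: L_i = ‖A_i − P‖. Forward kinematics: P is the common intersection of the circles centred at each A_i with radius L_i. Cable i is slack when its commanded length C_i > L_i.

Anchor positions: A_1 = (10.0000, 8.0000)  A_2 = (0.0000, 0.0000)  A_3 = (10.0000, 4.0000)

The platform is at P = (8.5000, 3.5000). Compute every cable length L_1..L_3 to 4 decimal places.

(4.7434, 9.1924, 1.5811)

cable 1: Δx=1.5000, Δy=4.5000; L_1 = √(Δx²+Δy²) = 4.7434
cable 2: Δx=-8.5000, Δy=-3.5000; L_2 = √(Δx²+Δy²) = 9.1924
cable 3: Δx=1.5000, Δy=0.5000; L_3 = √(Δx²+Δy²) = 1.5811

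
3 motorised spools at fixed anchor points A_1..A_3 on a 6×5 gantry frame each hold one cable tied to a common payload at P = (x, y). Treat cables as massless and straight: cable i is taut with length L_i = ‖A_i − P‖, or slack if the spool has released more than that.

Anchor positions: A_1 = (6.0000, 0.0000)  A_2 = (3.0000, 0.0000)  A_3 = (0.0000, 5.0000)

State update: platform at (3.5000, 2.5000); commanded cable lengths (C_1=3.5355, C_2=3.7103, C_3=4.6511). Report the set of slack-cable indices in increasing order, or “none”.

2, 3

i=1: geometric 3.5355 vs commanded 3.5355 ⇒ taut
i=2: geometric 2.5495 vs commanded 3.7103 ⇒ slack
i=3: geometric 4.3012 vs commanded 4.6511 ⇒ slack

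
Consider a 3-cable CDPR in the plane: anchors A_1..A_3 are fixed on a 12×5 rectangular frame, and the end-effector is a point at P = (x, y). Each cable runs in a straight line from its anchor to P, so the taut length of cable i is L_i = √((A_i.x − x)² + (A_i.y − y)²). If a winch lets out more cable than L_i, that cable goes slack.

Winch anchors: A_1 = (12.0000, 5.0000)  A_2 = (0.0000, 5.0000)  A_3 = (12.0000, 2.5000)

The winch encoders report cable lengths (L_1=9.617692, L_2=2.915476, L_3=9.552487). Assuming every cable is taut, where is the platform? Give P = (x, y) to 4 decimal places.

each cable: (A_i−P)·(A_i−P) = L_i²; let c_i = ‖A_i‖²−L_i²
c_1 = 144.0000+25.0000−92.5000 = 76.5000
row 1: 24.0000x + 0.0000y = 60.0000  (c_2=16.5000)
row 2: 0.0000x + 5.0000y = 17.5000  (c_3=59.0000)
Cramer on rows 1–2 → x = 2.5000, y = 3.5000

(2.5000, 3.5000)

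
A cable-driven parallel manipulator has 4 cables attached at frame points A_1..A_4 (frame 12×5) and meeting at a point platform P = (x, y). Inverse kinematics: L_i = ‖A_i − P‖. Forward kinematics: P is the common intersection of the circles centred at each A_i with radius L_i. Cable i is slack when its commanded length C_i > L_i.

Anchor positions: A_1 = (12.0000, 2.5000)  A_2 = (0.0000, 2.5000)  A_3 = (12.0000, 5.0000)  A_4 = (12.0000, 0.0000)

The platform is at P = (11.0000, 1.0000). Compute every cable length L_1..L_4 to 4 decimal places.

(1.8028, 11.1018, 4.1231, 1.4142)

L_1: Δ = A_1−P = (1.0000, 1.5000) → ‖Δ‖ = √3.2500 = 1.8028
L_2: Δ = A_2−P = (-11.0000, 1.5000) → ‖Δ‖ = √123.2500 = 11.1018
L_3: Δ = A_3−P = (1.0000, 4.0000) → ‖Δ‖ = √17.0000 = 4.1231
L_4: Δ = A_4−P = (1.0000, -1.0000) → ‖Δ‖ = √2.0000 = 1.4142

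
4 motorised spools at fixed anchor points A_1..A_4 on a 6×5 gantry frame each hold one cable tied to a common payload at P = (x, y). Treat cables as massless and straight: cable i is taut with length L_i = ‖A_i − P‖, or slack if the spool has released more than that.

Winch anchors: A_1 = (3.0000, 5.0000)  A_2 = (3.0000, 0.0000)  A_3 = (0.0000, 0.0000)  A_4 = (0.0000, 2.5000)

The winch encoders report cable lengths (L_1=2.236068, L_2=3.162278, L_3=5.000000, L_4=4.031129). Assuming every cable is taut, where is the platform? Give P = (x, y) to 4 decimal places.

each cable: (A_i−P)·(A_i−P) = L_i²; let c_i = ‖A_i‖²−L_i²
c_1 = 9.0000+25.0000−5.0000 = 29.0000
row 1: 0.0000x + 10.0000y = 30.0000  (c_2=-1.0000)
row 2: 6.0000x + 10.0000y = 54.0000  (c_3=-25.0000)
row 3: 6.0000x + 5.0000y = 39.0000  (c_4=-10.0000)
Cramer on rows 1–2 → x = 4.0000, y = 3.0000
check cable 4: ‖A_4−P‖² = 16.2500 ≈ L_4² = 16.2500 ✓

(4.0000, 3.0000)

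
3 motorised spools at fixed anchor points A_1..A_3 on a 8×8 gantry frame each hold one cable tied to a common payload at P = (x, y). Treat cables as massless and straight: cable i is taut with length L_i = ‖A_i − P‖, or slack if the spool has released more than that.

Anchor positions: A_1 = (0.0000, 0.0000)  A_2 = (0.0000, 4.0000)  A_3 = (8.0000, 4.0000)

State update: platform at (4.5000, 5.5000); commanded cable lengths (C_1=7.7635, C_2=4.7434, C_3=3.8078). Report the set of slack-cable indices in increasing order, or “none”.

i=1: geometric 7.1063 vs commanded 7.7635 ⇒ slack
i=2: geometric 4.7434 vs commanded 4.7434 ⇒ taut
i=3: geometric 3.8079 vs commanded 3.8078 ⇒ taut

1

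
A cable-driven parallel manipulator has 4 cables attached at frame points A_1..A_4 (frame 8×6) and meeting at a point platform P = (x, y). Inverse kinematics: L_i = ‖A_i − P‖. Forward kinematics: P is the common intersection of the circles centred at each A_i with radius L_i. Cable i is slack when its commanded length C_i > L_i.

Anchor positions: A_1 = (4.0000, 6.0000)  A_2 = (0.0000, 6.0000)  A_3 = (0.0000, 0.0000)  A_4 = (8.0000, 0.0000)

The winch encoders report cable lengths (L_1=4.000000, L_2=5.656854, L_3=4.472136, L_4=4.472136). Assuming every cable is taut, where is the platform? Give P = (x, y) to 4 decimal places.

expand ‖A_i−P‖²=L_i² and subtract eq 1 (q_i ≔ ‖A_i‖²−L_i²)
q_1 = 16.0000+36.0000−16.0000 = 36.0000
eq1−eq2 → [8.0000  0.0000]·P = 32.0000
eq1−eq3 → [8.0000  12.0000]·P = 56.0000
eq1−eq4 → [-8.0000  12.0000]·P = -8.0000
2×2 solve → P = (4.0000, 2.0000)
check cable 4: ‖A_4−P‖² = 20.0000 ≈ L_4² = 20.0000 ✓

(4.0000, 2.0000)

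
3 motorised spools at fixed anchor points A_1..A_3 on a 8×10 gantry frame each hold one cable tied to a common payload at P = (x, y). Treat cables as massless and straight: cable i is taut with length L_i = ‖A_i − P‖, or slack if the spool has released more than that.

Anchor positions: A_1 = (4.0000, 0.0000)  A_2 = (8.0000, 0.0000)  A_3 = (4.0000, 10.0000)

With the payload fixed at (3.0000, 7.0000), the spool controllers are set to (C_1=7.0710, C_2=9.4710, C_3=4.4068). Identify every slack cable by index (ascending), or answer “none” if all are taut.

2, 3

cable 1: L_1 = ‖A_1−P‖ = 7.0711;  C_1 = 7.0710 → taut
cable 2: L_2 = ‖A_2−P‖ = 8.6023;  C_2 = 9.4710 → slack
cable 3: L_3 = ‖A_3−P‖ = 3.1623;  C_3 = 4.4068 → slack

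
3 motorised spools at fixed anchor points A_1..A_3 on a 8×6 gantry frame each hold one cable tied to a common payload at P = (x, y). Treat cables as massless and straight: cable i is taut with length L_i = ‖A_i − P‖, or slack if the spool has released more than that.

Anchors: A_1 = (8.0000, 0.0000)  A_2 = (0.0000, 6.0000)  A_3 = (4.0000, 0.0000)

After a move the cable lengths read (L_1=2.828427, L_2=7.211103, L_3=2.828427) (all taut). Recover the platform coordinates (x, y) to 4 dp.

(6.0000, 2.0000)

expand ‖A_i−P‖²=L_i² and subtract eq 1 (q_i ≔ ‖A_i‖²−L_i²)
q_1 = 64.0000+0.0000−8.0000 = 56.0000
eq1−eq2 → [16.0000  -12.0000]·P = 72.0000
eq1−eq3 → [8.0000  0.0000]·P = 48.0000
2×2 solve → P = (6.0000, 2.0000)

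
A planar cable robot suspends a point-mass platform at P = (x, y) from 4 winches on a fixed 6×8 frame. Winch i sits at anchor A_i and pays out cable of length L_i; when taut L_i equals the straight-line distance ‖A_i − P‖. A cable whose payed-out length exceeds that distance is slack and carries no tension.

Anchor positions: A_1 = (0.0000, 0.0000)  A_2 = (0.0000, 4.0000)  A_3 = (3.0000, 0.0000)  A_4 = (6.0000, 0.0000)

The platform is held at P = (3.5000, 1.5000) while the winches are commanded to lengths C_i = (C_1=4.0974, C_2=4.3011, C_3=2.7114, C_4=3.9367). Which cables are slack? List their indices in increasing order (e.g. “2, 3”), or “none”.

i=1: geometric 3.8079 vs commanded 4.0974 ⇒ slack
i=2: geometric 4.3012 vs commanded 4.3011 ⇒ taut
i=3: geometric 1.5811 vs commanded 2.7114 ⇒ slack
i=4: geometric 2.9155 vs commanded 3.9367 ⇒ slack

1, 3, 4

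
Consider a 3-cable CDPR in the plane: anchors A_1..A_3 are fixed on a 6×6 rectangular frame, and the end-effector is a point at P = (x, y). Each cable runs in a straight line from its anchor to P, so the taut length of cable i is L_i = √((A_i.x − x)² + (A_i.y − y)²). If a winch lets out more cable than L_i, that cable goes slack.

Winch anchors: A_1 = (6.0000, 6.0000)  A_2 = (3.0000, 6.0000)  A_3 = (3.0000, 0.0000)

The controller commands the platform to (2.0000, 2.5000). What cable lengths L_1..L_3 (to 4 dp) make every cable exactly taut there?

L_1: Δ = A_1−P = (4.0000, 3.5000) → ‖Δ‖ = √28.2500 = 5.3151
L_2: Δ = A_2−P = (1.0000, 3.5000) → ‖Δ‖ = √13.2500 = 3.6401
L_3: Δ = A_3−P = (1.0000, -2.5000) → ‖Δ‖ = √7.2500 = 2.6926

(5.3151, 3.6401, 2.6926)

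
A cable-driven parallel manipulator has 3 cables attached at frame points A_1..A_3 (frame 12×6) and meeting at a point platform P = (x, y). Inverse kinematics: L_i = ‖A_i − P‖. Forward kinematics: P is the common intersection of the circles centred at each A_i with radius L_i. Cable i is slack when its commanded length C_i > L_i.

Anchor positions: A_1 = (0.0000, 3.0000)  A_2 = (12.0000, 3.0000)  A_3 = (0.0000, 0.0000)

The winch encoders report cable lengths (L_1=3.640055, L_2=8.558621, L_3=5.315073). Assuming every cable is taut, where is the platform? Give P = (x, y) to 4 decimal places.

circle eqns → linear via eq_j − eq_1; set k_j = A_j·A_j − L_j²
k_1 = 0.0000+9.0000−13.2500 = -4.2500
-24.0000·x + 0.0000·y = k_1−k_2 = -84.0000
0.0000·x + 6.0000·y = k_1−k_3 = 24.0000
solve first two rows → x=3.5000, y=4.0000

(3.5000, 4.0000)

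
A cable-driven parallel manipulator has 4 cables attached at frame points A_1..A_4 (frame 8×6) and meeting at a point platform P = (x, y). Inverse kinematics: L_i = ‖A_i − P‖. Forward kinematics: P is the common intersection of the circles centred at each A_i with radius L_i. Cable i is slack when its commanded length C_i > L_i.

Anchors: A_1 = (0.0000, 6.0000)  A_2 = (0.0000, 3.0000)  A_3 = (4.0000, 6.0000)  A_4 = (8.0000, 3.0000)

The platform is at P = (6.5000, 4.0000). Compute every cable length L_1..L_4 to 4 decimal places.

(6.8007, 6.5765, 3.2016, 1.8028)

L_1: Δ = A_1−P = (-6.5000, 2.0000) → ‖Δ‖ = √46.2500 = 6.8007
L_2: Δ = A_2−P = (-6.5000, -1.0000) → ‖Δ‖ = √43.2500 = 6.5765
L_3: Δ = A_3−P = (-2.5000, 2.0000) → ‖Δ‖ = √10.2500 = 3.2016
L_4: Δ = A_4−P = (1.5000, -1.0000) → ‖Δ‖ = √3.2500 = 1.8028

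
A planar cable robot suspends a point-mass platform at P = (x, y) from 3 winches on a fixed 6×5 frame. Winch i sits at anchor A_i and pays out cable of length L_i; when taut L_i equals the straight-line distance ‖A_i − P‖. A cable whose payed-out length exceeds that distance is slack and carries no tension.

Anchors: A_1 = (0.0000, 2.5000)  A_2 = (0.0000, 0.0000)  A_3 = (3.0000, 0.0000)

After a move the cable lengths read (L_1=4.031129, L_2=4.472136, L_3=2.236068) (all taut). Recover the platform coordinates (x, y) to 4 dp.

(4.0000, 2.0000)

expand ‖A_i−P‖²=L_i² and subtract eq 1 (k_i ≔ ‖A_i‖²−L_i²)
k_1 = 0.0000+6.2500−16.2500 = -10.0000
eq1−eq2 → [0.0000  5.0000]·P = 10.0000
eq1−eq3 → [-6.0000  5.0000]·P = -14.0000
2×2 solve → P = (4.0000, 2.0000)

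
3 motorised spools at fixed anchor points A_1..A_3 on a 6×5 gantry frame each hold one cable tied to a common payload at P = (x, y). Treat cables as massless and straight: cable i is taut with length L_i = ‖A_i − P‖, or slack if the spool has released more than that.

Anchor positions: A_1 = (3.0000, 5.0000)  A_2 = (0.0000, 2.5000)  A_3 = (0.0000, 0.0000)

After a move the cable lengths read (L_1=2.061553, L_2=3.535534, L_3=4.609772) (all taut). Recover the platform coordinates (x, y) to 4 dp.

circle eqns → linear via eq_j − eq_1; set q_j = A_j·A_j − L_j²
q_1 = 9.0000+25.0000−4.2500 = 29.7500
6.0000·x + 5.0000·y = q_1−q_2 = 36.0000
6.0000·x + 10.0000·y = q_1−q_3 = 51.0000
solve first two rows → x=3.5000, y=3.0000

(3.5000, 3.0000)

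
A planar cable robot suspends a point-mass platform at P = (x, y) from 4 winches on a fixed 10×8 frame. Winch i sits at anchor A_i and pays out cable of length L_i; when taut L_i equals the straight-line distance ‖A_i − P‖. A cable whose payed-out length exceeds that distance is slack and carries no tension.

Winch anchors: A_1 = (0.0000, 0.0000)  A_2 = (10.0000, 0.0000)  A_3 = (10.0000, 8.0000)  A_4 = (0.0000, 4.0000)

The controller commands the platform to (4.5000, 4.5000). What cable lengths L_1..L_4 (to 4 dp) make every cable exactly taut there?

(6.3640, 7.1063, 6.5192, 4.5277)

L_1: Δ = A_1−P = (-4.5000, -4.5000) → ‖Δ‖ = √40.5000 = 6.3640
L_2: Δ = A_2−P = (5.5000, -4.5000) → ‖Δ‖ = √50.5000 = 7.1063
L_3: Δ = A_3−P = (5.5000, 3.5000) → ‖Δ‖ = √42.5000 = 6.5192
L_4: Δ = A_4−P = (-4.5000, -0.5000) → ‖Δ‖ = √20.5000 = 4.5277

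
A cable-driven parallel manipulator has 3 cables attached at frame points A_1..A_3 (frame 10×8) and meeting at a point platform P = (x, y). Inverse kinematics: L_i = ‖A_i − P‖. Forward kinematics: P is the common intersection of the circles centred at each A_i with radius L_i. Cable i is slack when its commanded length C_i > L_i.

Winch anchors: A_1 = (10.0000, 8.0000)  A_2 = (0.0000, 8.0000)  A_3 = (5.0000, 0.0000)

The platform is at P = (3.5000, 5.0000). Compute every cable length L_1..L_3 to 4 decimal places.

L_1 = √((10.0000−3.5000)² + (8.0000−5.0000)²) = 7.1589
L_2 = √((0.0000−3.5000)² + (8.0000−5.0000)²) = 4.6098
L_3 = √((5.0000−3.5000)² + (0.0000−5.0000)²) = 5.2202

(7.1589, 4.6098, 5.2202)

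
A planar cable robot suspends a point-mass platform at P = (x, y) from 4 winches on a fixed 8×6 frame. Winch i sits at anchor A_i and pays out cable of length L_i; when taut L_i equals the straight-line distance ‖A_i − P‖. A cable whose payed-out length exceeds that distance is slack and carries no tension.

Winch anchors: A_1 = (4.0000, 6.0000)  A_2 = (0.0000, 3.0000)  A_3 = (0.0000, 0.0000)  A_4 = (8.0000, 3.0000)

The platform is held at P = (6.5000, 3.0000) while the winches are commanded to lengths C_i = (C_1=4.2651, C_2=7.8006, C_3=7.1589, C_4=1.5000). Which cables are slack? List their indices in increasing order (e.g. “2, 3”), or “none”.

cable 1: √((-2.5000)²+(3.0000)²)=3.9051, C_1=4.2651: slack
cable 2: √((-6.5000)²+(0.0000)²)=6.5000, C_2=7.8006: slack
cable 3: √((-6.5000)²+(-3.0000)²)=7.1589, C_3=7.1589: taut
cable 4: √((1.5000)²+(0.0000)²)=1.5000, C_4=1.5000: taut

1, 2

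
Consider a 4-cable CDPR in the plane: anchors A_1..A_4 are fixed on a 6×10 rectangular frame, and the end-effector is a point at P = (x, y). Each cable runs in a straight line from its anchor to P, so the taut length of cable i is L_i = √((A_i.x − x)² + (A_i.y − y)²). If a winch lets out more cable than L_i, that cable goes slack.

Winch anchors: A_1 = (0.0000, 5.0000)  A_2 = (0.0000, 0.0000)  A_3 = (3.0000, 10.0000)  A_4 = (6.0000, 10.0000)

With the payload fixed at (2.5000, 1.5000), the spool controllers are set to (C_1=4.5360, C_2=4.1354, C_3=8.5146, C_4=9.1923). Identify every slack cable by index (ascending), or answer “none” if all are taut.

1, 2

cable 1: √((-2.5000)²+(3.5000)²)=4.3012, C_1=4.5360: slack
cable 2: √((-2.5000)²+(-1.5000)²)=2.9155, C_2=4.1354: slack
cable 3: √((0.5000)²+(8.5000)²)=8.5147, C_3=8.5146: taut
cable 4: √((3.5000)²+(8.5000)²)=9.1924, C_4=9.1923: taut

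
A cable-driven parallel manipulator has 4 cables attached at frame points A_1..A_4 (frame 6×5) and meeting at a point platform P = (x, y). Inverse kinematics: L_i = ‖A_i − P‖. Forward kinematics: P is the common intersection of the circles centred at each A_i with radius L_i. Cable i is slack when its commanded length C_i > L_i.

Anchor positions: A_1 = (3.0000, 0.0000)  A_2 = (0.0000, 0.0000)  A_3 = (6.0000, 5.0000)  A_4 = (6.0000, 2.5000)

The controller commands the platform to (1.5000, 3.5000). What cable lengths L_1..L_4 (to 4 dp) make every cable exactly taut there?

(3.8079, 3.8079, 4.7434, 4.6098)

cable 1: Δx=1.5000, Δy=-3.5000; L_1 = √(Δx²+Δy²) = 3.8079
cable 2: Δx=-1.5000, Δy=-3.5000; L_2 = √(Δx²+Δy²) = 3.8079
cable 3: Δx=4.5000, Δy=1.5000; L_3 = √(Δx²+Δy²) = 4.7434
cable 4: Δx=4.5000, Δy=-1.0000; L_4 = √(Δx²+Δy²) = 4.6098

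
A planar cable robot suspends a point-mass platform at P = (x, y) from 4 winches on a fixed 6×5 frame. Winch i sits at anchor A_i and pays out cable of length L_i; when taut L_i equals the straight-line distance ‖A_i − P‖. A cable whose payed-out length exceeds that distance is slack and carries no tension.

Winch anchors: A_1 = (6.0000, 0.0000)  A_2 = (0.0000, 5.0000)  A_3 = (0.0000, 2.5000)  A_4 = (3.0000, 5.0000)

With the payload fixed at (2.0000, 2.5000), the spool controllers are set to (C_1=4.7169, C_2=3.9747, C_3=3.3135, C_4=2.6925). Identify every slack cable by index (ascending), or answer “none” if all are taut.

cable 1: L_1 = ‖A_1−P‖ = 4.7170;  C_1 = 4.7169 → taut
cable 2: L_2 = ‖A_2−P‖ = 3.2016;  C_2 = 3.9747 → slack
cable 3: L_3 = ‖A_3−P‖ = 2.0000;  C_3 = 3.3135 → slack
cable 4: L_4 = ‖A_4−P‖ = 2.6926;  C_4 = 2.6925 → taut

2, 3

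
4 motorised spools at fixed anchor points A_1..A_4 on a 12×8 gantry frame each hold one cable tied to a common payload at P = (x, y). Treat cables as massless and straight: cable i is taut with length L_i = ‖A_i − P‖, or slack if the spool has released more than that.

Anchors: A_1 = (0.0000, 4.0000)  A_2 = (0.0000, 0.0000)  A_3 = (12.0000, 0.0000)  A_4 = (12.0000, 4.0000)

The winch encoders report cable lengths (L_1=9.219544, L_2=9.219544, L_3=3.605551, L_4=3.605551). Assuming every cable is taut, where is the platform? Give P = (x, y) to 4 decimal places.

each cable: (A_i−P)·(A_i−P) = L_i²; let k_i = ‖A_i‖²−L_i²
k_1 = 0.0000+16.0000−85.0000 = -69.0000
row 1: 0.0000x + 8.0000y = 16.0000  (k_2=-85.0000)
row 2: -24.0000x + 8.0000y = -200.0000  (k_3=131.0000)
row 3: -24.0000x + 0.0000y = -216.0000  (k_4=147.0000)
Cramer on rows 1–2 → x = 9.0000, y = 2.0000
check cable 4: ‖A_4−P‖² = 13.0000 ≈ L_4² = 13.0000 ✓

(9.0000, 2.0000)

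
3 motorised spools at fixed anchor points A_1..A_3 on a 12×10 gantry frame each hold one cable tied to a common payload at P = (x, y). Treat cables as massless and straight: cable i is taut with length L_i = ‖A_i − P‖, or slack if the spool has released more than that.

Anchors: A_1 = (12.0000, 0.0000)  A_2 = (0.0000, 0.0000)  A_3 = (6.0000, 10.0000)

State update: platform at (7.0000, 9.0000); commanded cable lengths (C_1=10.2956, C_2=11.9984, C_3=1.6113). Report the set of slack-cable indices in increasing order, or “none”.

cable 1: √((5.0000)²+(-9.0000)²)=10.2956, C_1=10.2956: taut
cable 2: √((-7.0000)²+(-9.0000)²)=11.4018, C_2=11.9984: slack
cable 3: √((-1.0000)²+(1.0000)²)=1.4142, C_3=1.6113: slack

2, 3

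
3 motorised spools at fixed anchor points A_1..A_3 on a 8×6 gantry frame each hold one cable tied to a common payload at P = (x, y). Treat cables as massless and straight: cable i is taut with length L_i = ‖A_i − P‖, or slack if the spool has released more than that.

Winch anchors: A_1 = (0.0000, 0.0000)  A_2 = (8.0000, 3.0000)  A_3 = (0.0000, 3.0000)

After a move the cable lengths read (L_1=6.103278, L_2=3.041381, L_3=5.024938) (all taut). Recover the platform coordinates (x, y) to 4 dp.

(5.0000, 3.5000)

circle eqns → linear via eq_j − eq_1; set k_j = A_j·A_j − L_j²
k_1 = 0.0000+0.0000−37.2500 = -37.2500
-16.0000·x − 6.0000·y = k_1−k_2 = -101.0000
0.0000·x − 6.0000·y = k_1−k_3 = -21.0000
solve first two rows → x=5.0000, y=3.5000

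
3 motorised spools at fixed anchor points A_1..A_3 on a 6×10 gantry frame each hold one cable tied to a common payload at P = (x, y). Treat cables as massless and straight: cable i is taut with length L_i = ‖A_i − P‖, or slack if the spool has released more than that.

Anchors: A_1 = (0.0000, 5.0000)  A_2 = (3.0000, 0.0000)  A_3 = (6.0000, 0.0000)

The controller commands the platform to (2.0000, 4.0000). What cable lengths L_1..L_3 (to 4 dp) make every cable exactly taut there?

(2.2361, 4.1231, 5.6569)

cable 1: Δx=-2.0000, Δy=1.0000; L_1 = √(Δx²+Δy²) = 2.2361
cable 2: Δx=1.0000, Δy=-4.0000; L_2 = √(Δx²+Δy²) = 4.1231
cable 3: Δx=4.0000, Δy=-4.0000; L_3 = √(Δx²+Δy²) = 5.6569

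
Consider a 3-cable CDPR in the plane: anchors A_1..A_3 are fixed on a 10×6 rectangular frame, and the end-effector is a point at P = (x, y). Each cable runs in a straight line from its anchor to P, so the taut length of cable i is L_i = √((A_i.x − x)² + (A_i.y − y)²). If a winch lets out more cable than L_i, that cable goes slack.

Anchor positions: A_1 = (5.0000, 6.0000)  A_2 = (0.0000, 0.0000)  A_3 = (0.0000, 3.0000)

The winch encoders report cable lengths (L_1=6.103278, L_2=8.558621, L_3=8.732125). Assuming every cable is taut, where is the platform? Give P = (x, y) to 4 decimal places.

(8.5000, 1.0000)

circle eqns → linear via eq_j − eq_1; set q_j = A_j·A_j − L_j²
q_1 = 25.0000+36.0000−37.2500 = 23.7500
10.0000·x + 12.0000·y = q_1−q_2 = 97.0000
10.0000·x + 6.0000·y = q_1−q_3 = 91.0000
solve first two rows → x=8.5000, y=1.0000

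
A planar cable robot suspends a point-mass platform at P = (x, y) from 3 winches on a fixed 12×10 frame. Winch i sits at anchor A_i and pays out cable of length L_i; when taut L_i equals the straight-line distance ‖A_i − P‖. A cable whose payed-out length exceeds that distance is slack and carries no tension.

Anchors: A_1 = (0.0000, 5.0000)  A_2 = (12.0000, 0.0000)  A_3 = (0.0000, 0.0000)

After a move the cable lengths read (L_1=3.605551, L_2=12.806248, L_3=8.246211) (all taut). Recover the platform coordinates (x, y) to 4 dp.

circle eqns → linear via eq_j − eq_1; set k_j = A_j·A_j − L_j²
k_1 = 0.0000+25.0000−13.0000 = 12.0000
-24.0000·x + 10.0000·y = k_1−k_2 = 32.0000
0.0000·x + 10.0000·y = k_1−k_3 = 80.0000
solve first two rows → x=2.0000, y=8.0000

(2.0000, 8.0000)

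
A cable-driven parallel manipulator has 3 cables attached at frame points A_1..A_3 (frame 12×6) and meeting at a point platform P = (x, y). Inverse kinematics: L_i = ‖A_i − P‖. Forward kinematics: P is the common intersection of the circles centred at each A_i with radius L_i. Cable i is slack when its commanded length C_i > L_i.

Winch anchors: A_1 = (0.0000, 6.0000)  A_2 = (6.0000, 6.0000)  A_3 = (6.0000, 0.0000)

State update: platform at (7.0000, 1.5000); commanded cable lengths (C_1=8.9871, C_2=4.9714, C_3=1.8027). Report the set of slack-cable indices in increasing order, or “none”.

i=1: geometric 8.3217 vs commanded 8.9871 ⇒ slack
i=2: geometric 4.6098 vs commanded 4.9714 ⇒ slack
i=3: geometric 1.8028 vs commanded 1.8027 ⇒ taut

1, 2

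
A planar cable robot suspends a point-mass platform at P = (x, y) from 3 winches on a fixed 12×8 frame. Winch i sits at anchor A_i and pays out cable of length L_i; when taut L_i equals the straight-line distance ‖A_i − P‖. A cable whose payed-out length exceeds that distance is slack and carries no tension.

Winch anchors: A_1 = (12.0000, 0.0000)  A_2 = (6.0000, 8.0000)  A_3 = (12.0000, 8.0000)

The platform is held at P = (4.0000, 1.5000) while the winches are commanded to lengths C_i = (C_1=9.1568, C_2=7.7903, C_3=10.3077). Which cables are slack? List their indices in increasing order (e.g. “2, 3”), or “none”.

1, 2

i=1: geometric 8.1394 vs commanded 9.1568 ⇒ slack
i=2: geometric 6.8007 vs commanded 7.7903 ⇒ slack
i=3: geometric 10.3078 vs commanded 10.3077 ⇒ taut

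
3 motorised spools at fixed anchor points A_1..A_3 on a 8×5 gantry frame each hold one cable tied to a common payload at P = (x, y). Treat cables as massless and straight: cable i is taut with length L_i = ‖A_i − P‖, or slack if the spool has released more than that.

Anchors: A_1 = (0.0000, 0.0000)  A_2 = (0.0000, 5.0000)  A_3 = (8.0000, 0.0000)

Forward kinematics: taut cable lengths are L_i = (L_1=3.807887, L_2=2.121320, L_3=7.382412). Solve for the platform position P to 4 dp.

(1.5000, 3.5000)

expand ‖A_i−P‖²=L_i² and subtract eq 1 (k_i ≔ ‖A_i‖²−L_i²)
k_1 = 0.0000+0.0000−14.5000 = -14.5000
eq1−eq2 → [0.0000  -10.0000]·P = -35.0000
eq1−eq3 → [-16.0000  0.0000]·P = -24.0000
2×2 solve → P = (1.5000, 3.5000)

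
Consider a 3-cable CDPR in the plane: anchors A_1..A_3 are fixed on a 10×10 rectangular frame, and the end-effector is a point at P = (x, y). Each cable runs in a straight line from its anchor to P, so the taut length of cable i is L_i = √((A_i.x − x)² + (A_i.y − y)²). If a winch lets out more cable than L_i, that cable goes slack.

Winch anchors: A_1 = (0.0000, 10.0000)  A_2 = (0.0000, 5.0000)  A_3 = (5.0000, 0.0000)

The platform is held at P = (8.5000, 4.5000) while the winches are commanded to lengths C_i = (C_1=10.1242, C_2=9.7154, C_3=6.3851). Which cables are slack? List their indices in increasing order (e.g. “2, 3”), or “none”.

2, 3

cable 1: L_1 = ‖A_1−P‖ = 10.1242;  C_1 = 10.1242 → taut
cable 2: L_2 = ‖A_2−P‖ = 8.5147;  C_2 = 9.7154 → slack
cable 3: L_3 = ‖A_3−P‖ = 5.7009;  C_3 = 6.3851 → slack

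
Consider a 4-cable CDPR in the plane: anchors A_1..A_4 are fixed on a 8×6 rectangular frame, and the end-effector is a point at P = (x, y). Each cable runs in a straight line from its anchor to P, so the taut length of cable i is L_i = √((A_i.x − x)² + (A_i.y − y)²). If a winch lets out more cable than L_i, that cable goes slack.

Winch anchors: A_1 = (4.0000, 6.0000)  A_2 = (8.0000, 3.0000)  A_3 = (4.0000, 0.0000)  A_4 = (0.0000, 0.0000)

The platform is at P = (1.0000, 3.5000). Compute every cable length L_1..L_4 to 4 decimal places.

(3.9051, 7.0178, 4.6098, 3.6401)

L_1: Δ = A_1−P = (3.0000, 2.5000) → ‖Δ‖ = √15.2500 = 3.9051
L_2: Δ = A_2−P = (7.0000, -0.5000) → ‖Δ‖ = √49.2500 = 7.0178
L_3: Δ = A_3−P = (3.0000, -3.5000) → ‖Δ‖ = √21.2500 = 4.6098
L_4: Δ = A_4−P = (-1.0000, -3.5000) → ‖Δ‖ = √13.2500 = 3.6401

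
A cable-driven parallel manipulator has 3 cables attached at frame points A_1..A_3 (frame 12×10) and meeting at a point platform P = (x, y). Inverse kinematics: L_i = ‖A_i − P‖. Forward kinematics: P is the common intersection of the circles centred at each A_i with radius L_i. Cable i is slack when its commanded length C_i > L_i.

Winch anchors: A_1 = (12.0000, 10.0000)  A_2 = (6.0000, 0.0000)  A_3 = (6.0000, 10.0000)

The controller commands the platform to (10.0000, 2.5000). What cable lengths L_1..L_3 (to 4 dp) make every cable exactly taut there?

(7.7621, 4.7170, 8.5000)

L_1: Δ = A_1−P = (2.0000, 7.5000) → ‖Δ‖ = √60.2500 = 7.7621
L_2: Δ = A_2−P = (-4.0000, -2.5000) → ‖Δ‖ = √22.2500 = 4.7170
L_3: Δ = A_3−P = (-4.0000, 7.5000) → ‖Δ‖ = √72.2500 = 8.5000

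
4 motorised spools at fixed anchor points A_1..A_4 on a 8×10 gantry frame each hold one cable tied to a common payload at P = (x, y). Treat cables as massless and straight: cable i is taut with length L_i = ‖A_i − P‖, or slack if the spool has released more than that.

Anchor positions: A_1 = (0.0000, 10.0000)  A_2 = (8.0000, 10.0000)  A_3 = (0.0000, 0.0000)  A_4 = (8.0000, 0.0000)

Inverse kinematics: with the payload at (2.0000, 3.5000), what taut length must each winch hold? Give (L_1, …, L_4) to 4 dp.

(6.8007, 8.8459, 4.0311, 6.9462)

cable 1: Δx=-2.0000, Δy=6.5000; L_1 = √(Δx²+Δy²) = 6.8007
cable 2: Δx=6.0000, Δy=6.5000; L_2 = √(Δx²+Δy²) = 8.8459
cable 3: Δx=-2.0000, Δy=-3.5000; L_3 = √(Δx²+Δy²) = 4.0311
cable 4: Δx=6.0000, Δy=-3.5000; L_4 = √(Δx²+Δy²) = 6.9462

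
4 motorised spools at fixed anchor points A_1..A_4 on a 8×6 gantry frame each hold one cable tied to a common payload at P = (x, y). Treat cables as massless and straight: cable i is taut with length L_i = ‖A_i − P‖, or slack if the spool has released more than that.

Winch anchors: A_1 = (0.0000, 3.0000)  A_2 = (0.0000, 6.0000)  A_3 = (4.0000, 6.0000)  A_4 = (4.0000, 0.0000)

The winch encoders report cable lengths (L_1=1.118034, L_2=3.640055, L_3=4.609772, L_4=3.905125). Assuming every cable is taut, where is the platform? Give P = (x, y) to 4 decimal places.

(1.0000, 2.5000)

expand ‖A_i−P‖²=L_i² and subtract eq 1 (q_i ≔ ‖A_i‖²−L_i²)
q_1 = 0.0000+9.0000−1.2500 = 7.7500
eq1−eq2 → [0.0000  -6.0000]·P = -15.0000
eq1−eq3 → [-8.0000  -6.0000]·P = -23.0000
eq1−eq4 → [-8.0000  6.0000]·P = 7.0000
2×2 solve → P = (1.0000, 2.5000)
check cable 4: ‖A_4−P‖² = 15.2500 ≈ L_4² = 15.2500 ✓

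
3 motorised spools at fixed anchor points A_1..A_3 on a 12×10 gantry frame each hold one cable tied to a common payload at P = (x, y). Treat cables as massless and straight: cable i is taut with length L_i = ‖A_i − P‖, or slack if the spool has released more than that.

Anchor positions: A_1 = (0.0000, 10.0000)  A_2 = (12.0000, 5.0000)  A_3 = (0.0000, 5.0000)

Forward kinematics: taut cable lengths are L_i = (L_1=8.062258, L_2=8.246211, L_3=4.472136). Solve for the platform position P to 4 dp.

(4.0000, 3.0000)

each cable: (A_i−P)·(A_i−P) = L_i²; let c_i = ‖A_i‖²−L_i²
c_1 = 0.0000+100.0000−65.0000 = 35.0000
row 1: -24.0000x + 10.0000y = -66.0000  (c_2=101.0000)
row 2: 0.0000x + 10.0000y = 30.0000  (c_3=5.0000)
Cramer on rows 1–2 → x = 4.0000, y = 3.0000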